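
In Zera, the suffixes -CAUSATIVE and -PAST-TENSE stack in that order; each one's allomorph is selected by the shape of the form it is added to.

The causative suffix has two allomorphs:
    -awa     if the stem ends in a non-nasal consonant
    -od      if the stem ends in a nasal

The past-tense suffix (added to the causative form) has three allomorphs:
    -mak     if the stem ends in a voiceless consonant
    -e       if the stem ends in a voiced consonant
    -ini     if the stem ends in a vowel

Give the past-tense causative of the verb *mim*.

mimode

*mim* — final consonant /m/ (a nasal) → -od → *mimod*.
The causative form *mimod*: final sound = /d/, a voiced consonant → -e → *mimode*.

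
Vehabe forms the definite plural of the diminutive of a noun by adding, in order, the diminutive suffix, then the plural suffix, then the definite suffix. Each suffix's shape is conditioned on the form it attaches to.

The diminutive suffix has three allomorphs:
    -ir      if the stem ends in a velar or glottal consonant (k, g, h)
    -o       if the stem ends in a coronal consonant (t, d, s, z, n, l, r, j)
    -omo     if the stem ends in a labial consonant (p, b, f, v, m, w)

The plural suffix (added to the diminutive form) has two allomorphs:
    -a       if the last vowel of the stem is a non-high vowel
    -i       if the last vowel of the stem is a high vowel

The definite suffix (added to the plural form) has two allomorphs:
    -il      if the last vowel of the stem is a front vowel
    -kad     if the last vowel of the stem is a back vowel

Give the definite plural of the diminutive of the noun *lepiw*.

lepiwomoakad

The final consonant of *lepiw* is /w/, which is labial, so the diminutive suffix is -omo, giving *lepiwomo*.
The diminutive form *lepiwomo*: last vowel = /o/, a non-high vowel → -a → *lepiwomoa*.
The last vowel of the plural form *lepiwomoa* is /a/, which is a back vowel, so the definite suffix is -kad, giving *lepiwomoakad*.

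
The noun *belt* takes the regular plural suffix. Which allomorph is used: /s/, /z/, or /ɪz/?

The stem *belt* ends in a voiceless non-sibilant consonant.
The plural suffix surfaces as /ɪz/ after sibilants, /s/ after other voiceless consonants, and /z/ after other voiced sounds.
So the plural -s on *belt* is pronounced /s/.

/s/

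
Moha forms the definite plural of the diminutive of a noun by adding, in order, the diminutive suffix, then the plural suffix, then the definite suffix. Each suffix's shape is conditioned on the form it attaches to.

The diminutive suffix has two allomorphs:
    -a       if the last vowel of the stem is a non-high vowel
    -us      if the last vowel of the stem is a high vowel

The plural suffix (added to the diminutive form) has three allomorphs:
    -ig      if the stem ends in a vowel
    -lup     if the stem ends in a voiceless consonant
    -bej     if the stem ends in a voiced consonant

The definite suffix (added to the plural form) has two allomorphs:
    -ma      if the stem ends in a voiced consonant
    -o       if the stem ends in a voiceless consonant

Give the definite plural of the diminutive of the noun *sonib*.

*sonib*: last vowel = /i/, a high vowel → -us → *sonibus*.
Since the final sound of the diminutive form *sonibus* is /s/ (a voiceless consonant), it takes -lup, giving *sonibuslup*.
The final consonant of the plural form *sonibuslup* is /p/, which is voiceless, so the definite suffix is -o, giving *sonibuslupo*.

sonibuslupo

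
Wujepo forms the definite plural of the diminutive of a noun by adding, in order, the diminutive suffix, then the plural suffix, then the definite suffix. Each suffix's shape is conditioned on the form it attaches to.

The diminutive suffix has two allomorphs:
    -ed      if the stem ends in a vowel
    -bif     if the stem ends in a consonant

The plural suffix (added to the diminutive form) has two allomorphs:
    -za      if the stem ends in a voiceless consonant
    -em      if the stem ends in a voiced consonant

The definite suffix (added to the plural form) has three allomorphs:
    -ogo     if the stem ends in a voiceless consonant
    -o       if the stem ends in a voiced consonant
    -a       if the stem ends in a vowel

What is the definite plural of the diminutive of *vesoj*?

The final sound of *vesoj* is /j/, which is a consonant, so the diminutive suffix is -bif, giving *vesojbif*.
The final consonant of the diminutive form *vesojbif* is /f/, which is voiceless, so the plural suffix is -za, giving *vesojbifza*.
The final sound of the plural form *vesojbifza* is /a/, which is a vowel, so the definite suffix is -a, giving *vesojbifzaa*.

vesojbifzaa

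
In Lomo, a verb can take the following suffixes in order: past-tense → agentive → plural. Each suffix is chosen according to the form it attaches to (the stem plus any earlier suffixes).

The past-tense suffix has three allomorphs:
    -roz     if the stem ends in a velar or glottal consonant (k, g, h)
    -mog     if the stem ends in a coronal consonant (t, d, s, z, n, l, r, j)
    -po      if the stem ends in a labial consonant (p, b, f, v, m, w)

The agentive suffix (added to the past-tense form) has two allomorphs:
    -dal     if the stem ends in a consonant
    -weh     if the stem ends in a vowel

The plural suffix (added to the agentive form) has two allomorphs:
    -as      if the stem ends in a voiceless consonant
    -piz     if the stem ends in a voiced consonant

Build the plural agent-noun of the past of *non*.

nonmogdalpiz

The final consonant of *non* is /n/, which is coronal, so the past-tense suffix is -mog, giving *nonmog*.
The past-tense form *nonmog*: final sound = /g/, a consonant → -dal → *nonmogdal*.
The final consonant of the agentive form *nonmogdal* is /l/, which is voiced, so the plural suffix is -piz, giving *nonmogdalpiz*.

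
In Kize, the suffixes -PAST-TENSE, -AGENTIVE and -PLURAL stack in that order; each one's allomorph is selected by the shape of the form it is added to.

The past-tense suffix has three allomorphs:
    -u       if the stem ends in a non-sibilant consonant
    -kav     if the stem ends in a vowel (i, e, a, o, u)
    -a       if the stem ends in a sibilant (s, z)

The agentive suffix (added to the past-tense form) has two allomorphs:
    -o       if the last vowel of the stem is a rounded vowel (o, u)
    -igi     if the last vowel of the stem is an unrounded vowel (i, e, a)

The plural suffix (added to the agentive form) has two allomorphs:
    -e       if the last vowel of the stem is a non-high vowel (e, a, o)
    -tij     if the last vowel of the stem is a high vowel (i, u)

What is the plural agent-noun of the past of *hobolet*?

hoboletuoe

*hobolet* — final sound /t/ (a non-sibilant consonant) → -u → *hoboletu*.
The past-tense form *hoboletu*: last vowel = /u/, a rounded vowel → -o → *hoboletuo*.
Since the last vowel of the agentive form *hoboletuo* is /o/ (a non-high vowel), it takes -e, giving *hoboletuoe*.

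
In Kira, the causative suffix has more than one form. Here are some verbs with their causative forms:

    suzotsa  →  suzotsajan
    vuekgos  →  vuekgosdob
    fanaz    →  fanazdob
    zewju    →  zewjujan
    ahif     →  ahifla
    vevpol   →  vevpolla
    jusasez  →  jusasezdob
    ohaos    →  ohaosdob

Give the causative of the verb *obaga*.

The pattern is sibilance of the final sound: -dob when the stem ends in a sibilant (*vuekgos*, *fanaz*, *jusasez*, *ohaos*); -la when the stem ends in a non-sibilant consonant (*ahif*, *vevpol*); -jan when the stem ends in a vowel (*suzotsa*, *zewju*).
*obaga*: final sound = /a/, a vowel → -jan → *obagajan*.

obagajan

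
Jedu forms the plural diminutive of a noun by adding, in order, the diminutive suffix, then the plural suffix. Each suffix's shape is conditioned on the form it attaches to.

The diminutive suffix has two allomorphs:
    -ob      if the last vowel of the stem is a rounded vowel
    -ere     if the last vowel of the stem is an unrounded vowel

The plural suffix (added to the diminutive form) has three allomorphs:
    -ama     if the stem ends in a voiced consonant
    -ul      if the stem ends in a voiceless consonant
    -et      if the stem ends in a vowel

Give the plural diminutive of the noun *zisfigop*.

Since the last vowel of *zisfigop* is /o/ (a rounded vowel), it takes -ob, giving *zisfigopob*.
The final sound of the diminutive form *zisfigopob* is /b/, which is a voiced consonant, so the plural suffix is -ama, giving *zisfigopobama*.

zisfigopobama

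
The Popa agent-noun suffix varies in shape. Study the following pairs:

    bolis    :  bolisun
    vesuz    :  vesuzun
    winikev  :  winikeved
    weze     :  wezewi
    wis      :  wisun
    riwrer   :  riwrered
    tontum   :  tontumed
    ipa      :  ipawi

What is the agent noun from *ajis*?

The alternation tracks the final sound of the stem — -un when the stem ends in a sibilant (*bolis*, *vesuz*, *wis*); -ed when the stem ends in a non-sibilant consonant (*winikev*, *riwrer*, *tontum*); -wi when the stem ends in a vowel (*weze*, *ipa*).
*ajis*: final sound = /s/, a sibilant → -un → *ajisun*.

ajisun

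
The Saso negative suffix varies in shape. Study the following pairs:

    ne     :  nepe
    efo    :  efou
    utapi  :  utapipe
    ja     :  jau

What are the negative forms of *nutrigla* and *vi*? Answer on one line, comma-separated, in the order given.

nutriglau, vipe

The alternation tracks the last vowel of the stem — -pe when the last vowel of the stem is a front vowel (*ne*, *utapi*); -u when the last vowel of the stem is a back vowel (*efo*, *ja*).
The last vowel of *nutrigla* is /a/, which is a back vowel, so the suffix is -u, giving *nutriglau*.
The last vowel of *vi* is /i/, which is a front vowel, so the suffix is -pe, giving *vipe*.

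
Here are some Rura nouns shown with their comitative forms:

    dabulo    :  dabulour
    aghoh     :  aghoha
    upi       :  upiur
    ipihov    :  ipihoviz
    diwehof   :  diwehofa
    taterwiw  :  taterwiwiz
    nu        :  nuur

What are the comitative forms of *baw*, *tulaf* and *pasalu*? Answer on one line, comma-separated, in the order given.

The suffix is conditioned by the final sound: -a when the stem ends in a voiceless consonant (*aghoh*, *diwehof*); -iz when the stem ends in a voiced consonant (*ipihov*, *taterwiw*); -ur when the stem ends in a vowel (*dabulo*, *upi*, *nu*).
*baw*: final sound = /w/, a voiced consonant → -iz → *bawiz*.
*tulaf*: final sound = /f/, a voiceless consonant → -a → *tulafa*.
*pasalu* — final sound /u/ (a vowel) → -ur → *pasaluur*.

bawiz, tulafa, pasaluur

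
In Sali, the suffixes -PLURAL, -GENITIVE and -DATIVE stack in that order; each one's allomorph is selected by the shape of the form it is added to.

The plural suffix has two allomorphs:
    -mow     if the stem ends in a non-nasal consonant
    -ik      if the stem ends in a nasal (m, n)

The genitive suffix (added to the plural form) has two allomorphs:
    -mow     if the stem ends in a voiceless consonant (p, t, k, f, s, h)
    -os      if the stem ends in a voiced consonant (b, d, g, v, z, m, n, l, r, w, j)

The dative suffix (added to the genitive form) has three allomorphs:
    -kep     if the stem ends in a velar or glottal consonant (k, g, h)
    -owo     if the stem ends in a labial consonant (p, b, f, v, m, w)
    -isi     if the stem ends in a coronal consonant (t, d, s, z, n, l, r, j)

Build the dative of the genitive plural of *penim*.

The final consonant of *penim* is /m/, which is a nasal, so the plural suffix is -ik, giving *penimik*.
Since the final consonant of the plural form *penimik* is /k/ (voiceless), it takes -mow, giving *penimikmow*.
The final consonant of the genitive form *penimikmow* is /w/, which is labial, so the dative suffix is -owo, giving *penimikmowowo*.

penimikmowowo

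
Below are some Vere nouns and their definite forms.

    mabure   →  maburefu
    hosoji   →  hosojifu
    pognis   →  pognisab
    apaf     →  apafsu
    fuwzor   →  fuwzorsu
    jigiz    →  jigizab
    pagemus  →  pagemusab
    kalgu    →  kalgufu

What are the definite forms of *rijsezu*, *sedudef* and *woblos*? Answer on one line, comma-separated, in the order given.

rijsezufu, sedudefsu, woblosab

The pattern is sibilance of the final sound: -ab when the stem ends in a sibilant (*pognis*, *jigiz*, *pagemus*); -su when the stem ends in a non-sibilant consonant (*apaf*, *fuwzor*); -fu when the stem ends in a vowel (*mabure*, *hosoji*, *kalgu*).
*rijsezu*: final sound = /u/, a vowel → -fu → *rijsezufu*.
The final sound of *sedudef* is /f/, which is a non-sibilant consonant, so the suffix is -su, giving *sedudefsu*.
The final sound of *woblos* is /s/, which is a sibilant, so the suffix is -ab, giving *woblosab*.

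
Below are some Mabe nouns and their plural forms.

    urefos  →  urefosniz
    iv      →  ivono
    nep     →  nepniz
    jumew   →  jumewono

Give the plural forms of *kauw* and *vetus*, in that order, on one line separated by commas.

Looking at the final consonant of each stem: -niz when the stem ends in a voiceless consonant (*urefos*, *nep*); -ono when the stem ends in a voiced consonant (*iv*, *jumew*).
Since the final consonant of *kauw* is /w/ (voiced), it takes -ono, giving *kauwono*.
Since the final consonant of *vetus* is /s/ (voiceless), it takes -niz, giving *vetusniz*.

kauwono, vetusniz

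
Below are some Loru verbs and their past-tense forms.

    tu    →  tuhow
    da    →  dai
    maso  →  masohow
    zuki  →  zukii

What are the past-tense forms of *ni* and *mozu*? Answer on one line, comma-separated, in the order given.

The suffix is conditioned by the last vowel: -how when the last vowel of the stem is a rounded vowel (*tu*, *maso*); -i when the last vowel of the stem is an unrounded vowel (*da*, *zuki*).
*ni*: last vowel = /i/, an unrounded vowel → -i → *nii*.
*mozu*: last vowel = /u/, a rounded vowel → -how → *mozuhow*.

nii, mozuhow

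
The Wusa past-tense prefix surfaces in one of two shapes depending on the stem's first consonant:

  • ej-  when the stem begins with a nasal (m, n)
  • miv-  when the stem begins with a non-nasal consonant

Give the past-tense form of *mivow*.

ejmivow

Since the first consonant of *mivow* is /m/ (a nasal), it takes ej-, giving *ejmivow*.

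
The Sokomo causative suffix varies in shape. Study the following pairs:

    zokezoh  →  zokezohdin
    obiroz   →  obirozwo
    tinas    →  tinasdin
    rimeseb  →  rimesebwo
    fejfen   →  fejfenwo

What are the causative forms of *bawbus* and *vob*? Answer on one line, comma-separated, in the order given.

bawbusdin, vobwo

The suffix is conditioned by the final consonant: -din when the stem ends in a voiceless consonant (*zokezoh*, *tinas*); -wo when the stem ends in a voiced consonant (*obiroz*, *rimeseb*, *fejfen*).
*bawbus* — final consonant /s/ (voiceless) → -din → *bawbusdin*.
Since the final consonant of *vob* is /b/ (voiced), it takes -wo, giving *vobwo*.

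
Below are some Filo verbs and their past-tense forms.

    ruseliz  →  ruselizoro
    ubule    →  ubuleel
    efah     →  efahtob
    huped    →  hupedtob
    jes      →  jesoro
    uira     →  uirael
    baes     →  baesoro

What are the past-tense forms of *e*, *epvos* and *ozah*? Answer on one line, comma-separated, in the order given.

Looking at the final sound of each stem: -oro when the stem ends in a sibilant (*ruseliz*, *jes*, *baes*); -tob when the stem ends in a non-sibilant consonant (*efah*, *huped*); -el when the stem ends in a vowel (*ubule*, *uira*).
*e*: final sound = /e/, a vowel → -el → *eel*.
The final sound of *epvos* is /s/, which is a sibilant, so the suffix is -oro, giving *epvosoro*.
*ozah*: final sound = /h/, a non-sibilant consonant → -tob → *ozahtob*.

eel, epvosoro, ozahtob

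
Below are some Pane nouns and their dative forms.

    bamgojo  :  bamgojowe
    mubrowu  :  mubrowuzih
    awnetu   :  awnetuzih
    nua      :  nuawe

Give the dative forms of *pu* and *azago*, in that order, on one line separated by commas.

The pattern is height harmony: -zih when the last vowel of the stem is a high vowel (*mubrowu*, *awnetu*); -we when the last vowel of the stem is a non-high vowel (*bamgojo*, *nua*).
The last vowel of *pu* is /u/, which is a high vowel, so the suffix is -zih, giving *puzih*.
Since the last vowel of *azago* is /o/ (a non-high vowel), it takes -we, giving *azagowe*.

puzih, azagowe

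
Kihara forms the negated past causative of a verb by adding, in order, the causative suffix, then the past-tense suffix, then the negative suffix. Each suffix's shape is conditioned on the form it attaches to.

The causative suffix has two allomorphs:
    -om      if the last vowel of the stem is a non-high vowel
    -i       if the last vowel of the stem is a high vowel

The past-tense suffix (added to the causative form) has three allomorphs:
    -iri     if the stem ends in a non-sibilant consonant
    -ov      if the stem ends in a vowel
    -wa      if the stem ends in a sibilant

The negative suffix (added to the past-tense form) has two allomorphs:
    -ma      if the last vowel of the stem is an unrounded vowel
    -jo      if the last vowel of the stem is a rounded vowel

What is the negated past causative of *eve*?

*eve* — last vowel /e/ (a non-high vowel) → -om → *eveom*.
The causative form *eveom*: final sound = /m/, a non-sibilant consonant → -iri → *eveomiri*.
Since the last vowel of the past-tense form *eveomiri* is /i/ (an unrounded vowel), it takes -ma, giving *eveomirima*.

eveomirima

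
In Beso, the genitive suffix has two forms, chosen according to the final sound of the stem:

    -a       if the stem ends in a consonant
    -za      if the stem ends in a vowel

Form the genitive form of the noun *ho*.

hoza

*ho* — final sound /o/ (a vowel) → -za → *hoza*.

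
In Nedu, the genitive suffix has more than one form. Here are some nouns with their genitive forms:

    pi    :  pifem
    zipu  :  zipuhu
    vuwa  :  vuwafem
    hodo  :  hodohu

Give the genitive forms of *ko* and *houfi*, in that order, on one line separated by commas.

kohu, houfifem

The suffix is conditioned by the last vowel: -hu when the last vowel of the stem is a rounded vowel (*zipu*, *hodo*); -fem when the last vowel of the stem is an unrounded vowel (*pi*, *vuwa*).
*ko*: last vowel = /o/, a rounded vowel → -hu → *kohu*.
The last vowel of *houfi* is /i/, which is an unrounded vowel, so the suffix is -fem, giving *houfifem*.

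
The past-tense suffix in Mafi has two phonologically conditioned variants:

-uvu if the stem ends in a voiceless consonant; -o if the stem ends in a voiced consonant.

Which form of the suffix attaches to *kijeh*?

-uvu

*kijeh*: final consonant = /h/, voiceless → -uvu.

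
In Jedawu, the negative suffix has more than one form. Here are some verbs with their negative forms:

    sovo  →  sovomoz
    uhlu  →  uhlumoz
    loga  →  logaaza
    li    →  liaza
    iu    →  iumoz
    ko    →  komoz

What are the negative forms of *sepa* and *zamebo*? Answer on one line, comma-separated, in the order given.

sepaaza, zamebomoz

The pattern is rounding harmony: -moz when the last vowel of the stem is a rounded vowel (*sovo*, *uhlu*, *iu*, *ko*); -aza when the last vowel of the stem is an unrounded vowel (*loga*, *li*).
*sepa*: last vowel = /a/, an unrounded vowel → -aza → *sepaaza*.
The last vowel of *zamebo* is /o/, which is a rounded vowel, so the suffix is -moz, giving *zamebomoz*.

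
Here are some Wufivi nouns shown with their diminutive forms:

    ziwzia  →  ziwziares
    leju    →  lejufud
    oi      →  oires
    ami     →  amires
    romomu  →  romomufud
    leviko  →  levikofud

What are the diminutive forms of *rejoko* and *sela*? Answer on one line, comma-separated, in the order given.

rejokofud, selares

The pattern is rounding harmony: -fud when the last vowel of the stem is a rounded vowel (*leju*, *romomu*, *leviko*); -res when the last vowel of the stem is an unrounded vowel (*ziwzia*, *oi*, *ami*).
*rejoko* — last vowel /o/ (a rounded vowel) → -fud → *rejokofud*.
*sela*: last vowel = /a/, an unrounded vowel → -res → *selares*.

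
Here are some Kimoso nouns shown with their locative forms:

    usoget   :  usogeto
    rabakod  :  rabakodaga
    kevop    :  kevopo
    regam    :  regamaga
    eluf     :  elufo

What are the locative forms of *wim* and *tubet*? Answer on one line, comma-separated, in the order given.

The suffix is conditioned by the final consonant: -o when the stem ends in a voiceless consonant (*usoget*, *kevop*, *eluf*); -aga when the stem ends in a voiced consonant (*rabakod*, *regam*).
Since the final consonant of *wim* is /m/ (voiced), it takes -aga, giving *wimaga*.
*tubet*: final consonant = /t/, voiceless → -o → *tubeto*.

wimaga, tubeto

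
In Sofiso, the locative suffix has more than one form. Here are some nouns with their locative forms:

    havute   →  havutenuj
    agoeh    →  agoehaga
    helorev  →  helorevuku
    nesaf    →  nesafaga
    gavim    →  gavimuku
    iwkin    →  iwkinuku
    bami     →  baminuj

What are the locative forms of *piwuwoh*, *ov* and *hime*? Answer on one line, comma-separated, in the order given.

piwuwohaga, ovuku, himenuj

The suffix is conditioned by the final sound: -aga when the stem ends in a voiceless consonant (*agoeh*, *nesaf*); -uku when the stem ends in a voiced consonant (*helorev*, *gavim*, *iwkin*); -nuj when the stem ends in a vowel (*havute*, *bami*).
*piwuwoh* — final sound /h/ (a voiceless consonant) → -aga → *piwuwohaga*.
*ov*: final sound = /v/, a voiced consonant → -uku → *ovuku*.
The final sound of *hime* is /e/, which is a vowel, so the suffix is -nuj, giving *himenuj*.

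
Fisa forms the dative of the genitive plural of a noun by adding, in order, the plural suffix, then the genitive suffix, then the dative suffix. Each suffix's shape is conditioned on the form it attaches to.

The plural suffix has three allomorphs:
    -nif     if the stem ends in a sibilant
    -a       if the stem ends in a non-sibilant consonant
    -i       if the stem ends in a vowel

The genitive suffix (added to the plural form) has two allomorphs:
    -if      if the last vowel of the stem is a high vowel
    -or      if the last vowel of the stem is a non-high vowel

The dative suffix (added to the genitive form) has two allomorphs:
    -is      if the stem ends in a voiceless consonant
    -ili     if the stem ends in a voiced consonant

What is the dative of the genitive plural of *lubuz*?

lubuznififis

The final sound of *lubuz* is /z/, which is a sibilant, so the plural suffix is -nif, giving *lubuznif*.
The last vowel of the plural form *lubuznif* is /i/, which is a high vowel, so the genitive suffix is -if, giving *lubuznifif*.
The genitive form *lubuznifif*: final consonant = /f/, voiceless → -is → *lubuznififis*.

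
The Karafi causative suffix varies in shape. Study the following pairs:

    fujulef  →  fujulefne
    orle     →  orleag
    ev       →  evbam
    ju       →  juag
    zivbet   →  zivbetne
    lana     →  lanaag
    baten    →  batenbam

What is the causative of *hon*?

honbam

Looking at the final sound of each stem: -ne when the stem ends in a voiceless consonant (*fujulef*, *zivbet*); -bam when the stem ends in a voiced consonant (*ev*, *baten*); -ag when the stem ends in a vowel (*orle*, *ju*, *lana*).
*hon* — final sound /n/ (a voiced consonant) → -bam → *honbam*.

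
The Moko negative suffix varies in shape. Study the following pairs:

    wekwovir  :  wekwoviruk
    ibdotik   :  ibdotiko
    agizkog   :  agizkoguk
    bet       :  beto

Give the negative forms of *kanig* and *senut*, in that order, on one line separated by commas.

The suffix is conditioned by the final consonant: -o when the stem ends in a voiceless consonant (*ibdotik*, *bet*); -uk when the stem ends in a voiced consonant (*wekwovir*, *agizkog*).
Since the final consonant of *kanig* is /g/ (voiced), it takes -uk, giving *kaniguk*.
The final consonant of *senut* is /t/, which is voiceless, so the suffix is -o, giving *senuto*.

kaniguk, senuto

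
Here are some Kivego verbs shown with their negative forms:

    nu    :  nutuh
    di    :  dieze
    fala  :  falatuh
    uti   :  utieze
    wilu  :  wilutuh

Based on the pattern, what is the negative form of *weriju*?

Looking at the last vowel of each stem: -eze when the last vowel of the stem is a front vowel (*di*, *uti*); -tuh when the last vowel of the stem is a back vowel (*nu*, *fala*, *wilu*).
*weriju* — last vowel /u/ (a back vowel) → -tuh → *werijutuh*.

werijutuh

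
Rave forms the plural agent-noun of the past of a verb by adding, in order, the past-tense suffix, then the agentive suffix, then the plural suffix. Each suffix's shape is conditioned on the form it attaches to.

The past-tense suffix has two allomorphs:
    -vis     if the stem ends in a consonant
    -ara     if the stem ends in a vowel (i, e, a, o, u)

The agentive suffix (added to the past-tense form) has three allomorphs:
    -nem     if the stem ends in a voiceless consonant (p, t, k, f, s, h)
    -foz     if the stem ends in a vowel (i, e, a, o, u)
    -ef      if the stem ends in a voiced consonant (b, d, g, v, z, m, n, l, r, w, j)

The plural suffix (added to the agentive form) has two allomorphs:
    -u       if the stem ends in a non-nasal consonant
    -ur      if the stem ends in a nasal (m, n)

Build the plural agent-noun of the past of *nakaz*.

*nakaz* — final sound /z/ (a consonant) → -vis → *nakazvis*.
Since the final sound of the past-tense form *nakazvis* is /s/ (a voiceless consonant), it takes -nem, giving *nakazvisnem*.
The final consonant of the agentive form *nakazvisnem* is /m/, which is a nasal, so the plural suffix is -ur, giving *nakazvisnemur*.

nakazvisnemur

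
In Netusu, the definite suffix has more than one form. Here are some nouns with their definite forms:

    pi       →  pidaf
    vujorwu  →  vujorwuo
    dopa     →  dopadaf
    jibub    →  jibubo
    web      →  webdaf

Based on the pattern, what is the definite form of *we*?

wedaf

The alternation tracks the last vowel of the stem — -o when the last vowel of the stem is a rounded vowel (*vujorwu*, *jibub*); -daf when the last vowel of the stem is an unrounded vowel (*pi*, *dopa*, *web*).
Since the last vowel of *we* is /e/ (an unrounded vowel), it takes -daf, giving *wedaf*.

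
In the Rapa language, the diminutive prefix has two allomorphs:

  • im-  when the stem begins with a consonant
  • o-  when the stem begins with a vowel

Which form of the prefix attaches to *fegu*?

im-

The first sound of *fegu* is /f/, which is a consonant, so the prefix is im-.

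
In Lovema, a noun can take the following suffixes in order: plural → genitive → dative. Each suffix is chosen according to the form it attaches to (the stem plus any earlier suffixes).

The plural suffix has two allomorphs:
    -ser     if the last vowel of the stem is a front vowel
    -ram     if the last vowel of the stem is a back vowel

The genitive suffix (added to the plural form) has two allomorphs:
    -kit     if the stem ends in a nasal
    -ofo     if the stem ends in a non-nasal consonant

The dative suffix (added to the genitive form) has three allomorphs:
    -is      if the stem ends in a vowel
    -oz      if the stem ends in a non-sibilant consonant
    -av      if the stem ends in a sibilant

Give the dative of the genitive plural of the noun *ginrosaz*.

ginrosazramkitoz

The last vowel of *ginrosaz* is /a/, which is a back vowel, so the plural suffix is -ram, giving *ginrosazram*.
Since the final consonant of the plural form *ginrosazram* is /m/ (a nasal), it takes -kit, giving *ginrosazramkit*.
Since the final sound of the genitive form *ginrosazramkit* is /t/ (a non-sibilant consonant), it takes -oz, giving *ginrosazramkitoz*.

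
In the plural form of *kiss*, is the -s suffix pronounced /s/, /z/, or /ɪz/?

/ɪz/

The stem *kiss* ends in a sibilant (/s, z, ʃ, ʒ, tʃ, dʒ/).
The plural suffix surfaces as /ɪz/ after sibilants, /s/ after other voiceless consonants, and /z/ after other voiced sounds.
So the plural -s on *kiss* is pronounced /ɪz/.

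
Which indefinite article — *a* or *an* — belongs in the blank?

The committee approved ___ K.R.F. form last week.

The indefinite article is chosen by the initial *sound* of the following word, not its spelling.
The initialism *K.R.F.* is read letter by letter; the first letter, K, is pronounced /keɪ/, which begins with a consonant sound.
So the article is *a*: The committee approved a K.R.F. form last week.

a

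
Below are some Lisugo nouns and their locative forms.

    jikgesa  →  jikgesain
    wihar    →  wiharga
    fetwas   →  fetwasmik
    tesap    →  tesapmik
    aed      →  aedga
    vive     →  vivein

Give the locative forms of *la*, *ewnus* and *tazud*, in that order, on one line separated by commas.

lain, ewnusmik, tazudga

Looking at the final sound of each stem: -mik when the stem ends in a voiceless consonant (*fetwas*, *tesap*); -ga when the stem ends in a voiced consonant (*wihar*, *aed*); -in when the stem ends in a vowel (*jikgesa*, *vive*).
*la* — final sound /a/ (a vowel) → -in → *lain*.
Since the final sound of *ewnus* is /s/ (a voiceless consonant), it takes -mik, giving *ewnusmik*.
*tazud* — final sound /d/ (a voiced consonant) → -ga → *tazudga*.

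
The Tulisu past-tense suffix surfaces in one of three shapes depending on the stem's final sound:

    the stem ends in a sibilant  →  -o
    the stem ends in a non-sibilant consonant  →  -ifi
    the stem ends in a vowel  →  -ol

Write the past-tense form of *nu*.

The final sound of *nu* is /u/, which is a vowel, so the suffix is -ol, giving *nuol*.

nuol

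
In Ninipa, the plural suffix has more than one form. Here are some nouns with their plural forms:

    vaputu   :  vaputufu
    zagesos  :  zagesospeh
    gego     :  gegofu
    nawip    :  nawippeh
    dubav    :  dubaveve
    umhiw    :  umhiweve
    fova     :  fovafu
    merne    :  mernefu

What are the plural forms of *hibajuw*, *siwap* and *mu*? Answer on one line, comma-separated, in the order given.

The pattern is voicing of the final sound: -peh when the stem ends in a voiceless consonant (*zagesos*, *nawip*); -eve when the stem ends in a voiced consonant (*dubav*, *umhiw*); -fu when the stem ends in a vowel (*vaputu*, *gego*, *fova*, *merne*).
*hibajuw*: final sound = /w/, a voiced consonant → -eve → *hibajuweve*.
The final sound of *siwap* is /p/, which is a voiceless consonant, so the suffix is -peh, giving *siwappeh*.
*mu*: final sound = /u/, a vowel → -fu → *mufu*.

hibajuweve, siwappeh, mufu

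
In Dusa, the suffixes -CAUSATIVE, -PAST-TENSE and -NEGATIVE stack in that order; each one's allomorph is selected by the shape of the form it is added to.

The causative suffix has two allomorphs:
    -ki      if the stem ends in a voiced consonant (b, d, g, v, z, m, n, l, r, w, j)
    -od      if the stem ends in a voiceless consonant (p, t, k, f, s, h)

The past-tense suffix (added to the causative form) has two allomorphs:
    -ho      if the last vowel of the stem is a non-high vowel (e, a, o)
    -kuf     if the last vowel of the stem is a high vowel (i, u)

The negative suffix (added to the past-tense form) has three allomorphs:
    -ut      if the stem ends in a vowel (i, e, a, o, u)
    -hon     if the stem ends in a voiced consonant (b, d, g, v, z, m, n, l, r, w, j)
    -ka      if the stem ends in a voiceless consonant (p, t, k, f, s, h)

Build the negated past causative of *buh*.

*buh* — final consonant /h/ (voiceless) → -od → *buhod*.
The causative form *buhod*: last vowel = /o/, a non-high vowel → -ho → *buhodho*.
The past-tense form *buhodho*: final sound = /o/, a vowel → -ut → *buhodhout*.

buhodhout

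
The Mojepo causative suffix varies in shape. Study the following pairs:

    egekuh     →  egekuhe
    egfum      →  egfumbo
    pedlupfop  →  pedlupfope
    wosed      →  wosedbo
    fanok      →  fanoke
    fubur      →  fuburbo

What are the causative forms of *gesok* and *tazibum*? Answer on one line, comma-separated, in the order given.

gesoke, tazibumbo

Looking at the final consonant of each stem: -e when the stem ends in a voiceless consonant (*egekuh*, *pedlupfop*, *fanok*); -bo when the stem ends in a voiced consonant (*egfum*, *wosed*, *fubur*).
*gesok* — final consonant /k/ (voiceless) → -e → *gesoke*.
*tazibum*: final consonant = /m/, voiced → -bo → *tazibumbo*.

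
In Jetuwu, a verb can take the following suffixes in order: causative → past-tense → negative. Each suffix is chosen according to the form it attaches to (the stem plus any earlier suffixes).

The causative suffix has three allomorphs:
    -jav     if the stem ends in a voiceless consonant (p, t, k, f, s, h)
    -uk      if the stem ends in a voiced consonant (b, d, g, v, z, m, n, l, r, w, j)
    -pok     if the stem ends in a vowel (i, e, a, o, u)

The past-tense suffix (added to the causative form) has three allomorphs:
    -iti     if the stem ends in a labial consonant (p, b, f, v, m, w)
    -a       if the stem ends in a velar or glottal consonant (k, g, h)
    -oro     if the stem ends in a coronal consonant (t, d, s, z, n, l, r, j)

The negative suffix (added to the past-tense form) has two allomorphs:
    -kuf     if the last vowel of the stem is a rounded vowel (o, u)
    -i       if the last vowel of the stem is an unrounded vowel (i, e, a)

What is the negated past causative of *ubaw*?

ubawukai

*ubaw* — final sound /w/ (a voiced consonant) → -uk → *ubawuk*.
Since the final consonant of the causative form *ubawuk* is /k/ (velar/glottal), it takes -a, giving *ubawuka*.
The past-tense form *ubawuka*: last vowel = /a/, an unrounded vowel → -i → *ubawukai*.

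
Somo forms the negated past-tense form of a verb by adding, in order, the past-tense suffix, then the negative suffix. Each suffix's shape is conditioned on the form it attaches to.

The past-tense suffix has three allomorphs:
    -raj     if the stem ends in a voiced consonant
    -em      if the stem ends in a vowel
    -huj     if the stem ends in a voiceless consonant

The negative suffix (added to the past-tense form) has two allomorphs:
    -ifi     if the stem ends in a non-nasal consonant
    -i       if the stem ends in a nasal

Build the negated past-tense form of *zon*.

*zon* — final sound /n/ (a voiced consonant) → -raj → *zonraj*.
The past-tense form *zonraj* — final consonant /j/ (non-nasal) → -ifi → *zonrajifi*.

zonrajifi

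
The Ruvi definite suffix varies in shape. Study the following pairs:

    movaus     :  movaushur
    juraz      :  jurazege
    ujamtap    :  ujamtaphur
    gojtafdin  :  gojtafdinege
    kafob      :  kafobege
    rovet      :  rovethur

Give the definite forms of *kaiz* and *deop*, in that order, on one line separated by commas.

The alternation tracks the final consonant of the stem — -hur when the stem ends in a voiceless consonant (*movaus*, *ujamtap*, *rovet*); -ege when the stem ends in a voiced consonant (*juraz*, *gojtafdin*, *kafob*).
Since the final consonant of *kaiz* is /z/ (voiced), it takes -ege, giving *kaizege*.
*deop*: final consonant = /p/, voiceless → -hur → *deophur*.

kaizege, deophur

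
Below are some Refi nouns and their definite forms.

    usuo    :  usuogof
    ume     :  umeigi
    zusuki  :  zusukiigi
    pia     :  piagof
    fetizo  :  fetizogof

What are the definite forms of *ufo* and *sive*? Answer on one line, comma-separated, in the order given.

ufogof, siveigi

The alternation tracks the last vowel of the stem — -igi when the last vowel of the stem is a front vowel (*ume*, *zusuki*); -gof when the last vowel of the stem is a back vowel (*usuo*, *pia*, *fetizo*).
Since the last vowel of *ufo* is /o/ (a back vowel), it takes -gof, giving *ufogof*.
*sive*: last vowel = /e/, a front vowel → -igi → *siveigi*.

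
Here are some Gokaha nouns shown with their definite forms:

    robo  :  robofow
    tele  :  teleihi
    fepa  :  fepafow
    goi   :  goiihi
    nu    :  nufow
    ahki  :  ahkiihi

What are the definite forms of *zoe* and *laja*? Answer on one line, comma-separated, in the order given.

The suffix is conditioned by the last vowel: -ihi when the last vowel of the stem is a front vowel (*tele*, *goi*, *ahki*); -fow when the last vowel of the stem is a back vowel (*robo*, *fepa*, *nu*).
Since the last vowel of *zoe* is /e/ (a front vowel), it takes -ihi, giving *zoeihi*.
*laja*: last vowel = /a/, a back vowel → -fow → *lajafow*.

zoeihi, lajafow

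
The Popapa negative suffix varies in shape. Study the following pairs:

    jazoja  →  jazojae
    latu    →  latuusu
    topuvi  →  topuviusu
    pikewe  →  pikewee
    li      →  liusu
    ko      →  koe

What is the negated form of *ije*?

The pattern is height harmony: -usu when the last vowel of the stem is a high vowel (*latu*, *topuvi*, *li*); -e when the last vowel of the stem is a non-high vowel (*jazoja*, *pikewe*, *ko*).
*ije* — last vowel /e/ (a non-high vowel) → -e → *ijee*.

ijee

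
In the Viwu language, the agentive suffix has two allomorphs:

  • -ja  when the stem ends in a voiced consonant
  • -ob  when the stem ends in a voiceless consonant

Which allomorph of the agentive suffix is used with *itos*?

The final consonant of *itos* is /s/, which is voiceless, so the suffix is -ob.

-ob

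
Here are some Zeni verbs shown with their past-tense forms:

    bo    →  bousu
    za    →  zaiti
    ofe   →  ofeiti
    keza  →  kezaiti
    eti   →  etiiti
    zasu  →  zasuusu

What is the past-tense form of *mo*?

mousu

The suffix is conditioned by the last vowel: -usu when the last vowel of the stem is a rounded vowel (*bo*, *zasu*); -iti when the last vowel of the stem is an unrounded vowel (*za*, *ofe*, *keza*, *eti*).
The last vowel of *mo* is /o/, which is a rounded vowel, so the suffix is -usu, giving *mousu*.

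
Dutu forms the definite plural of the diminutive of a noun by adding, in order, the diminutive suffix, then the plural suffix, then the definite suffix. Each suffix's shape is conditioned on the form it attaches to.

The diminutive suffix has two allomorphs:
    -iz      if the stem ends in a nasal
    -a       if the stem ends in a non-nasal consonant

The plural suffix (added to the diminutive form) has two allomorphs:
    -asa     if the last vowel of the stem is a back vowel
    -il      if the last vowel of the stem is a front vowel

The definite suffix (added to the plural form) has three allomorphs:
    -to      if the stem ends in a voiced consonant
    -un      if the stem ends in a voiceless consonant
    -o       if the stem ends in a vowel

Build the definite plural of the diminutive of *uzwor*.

uzworaasao

The final consonant of *uzwor* is /r/, which is non-nasal, so the diminutive suffix is -a, giving *uzwora*.
The diminutive form *uzwora*: last vowel = /a/, a back vowel → -asa → *uzworaasa*.
The plural form *uzworaasa*: final sound = /a/, a vowel → -o → *uzworaasao*.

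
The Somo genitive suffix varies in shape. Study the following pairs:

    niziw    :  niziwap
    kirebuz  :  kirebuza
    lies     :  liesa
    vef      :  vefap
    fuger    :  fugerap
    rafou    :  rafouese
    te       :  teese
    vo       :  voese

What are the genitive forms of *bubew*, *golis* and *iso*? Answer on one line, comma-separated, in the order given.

The suffix is conditioned by the final sound: -a when the stem ends in a sibilant (*kirebuz*, *lies*); -ap when the stem ends in a non-sibilant consonant (*niziw*, *vef*, *fuger*); -ese when the stem ends in a vowel (*rafou*, *te*, *vo*).
The final sound of *bubew* is /w/, which is a non-sibilant consonant, so the suffix is -ap, giving *bubewap*.
*golis* — final sound /s/ (a sibilant) → -a → *golisa*.
*iso* — final sound /o/ (a vowel) → -ese → *isoese*.

bubewap, golisa, isoese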